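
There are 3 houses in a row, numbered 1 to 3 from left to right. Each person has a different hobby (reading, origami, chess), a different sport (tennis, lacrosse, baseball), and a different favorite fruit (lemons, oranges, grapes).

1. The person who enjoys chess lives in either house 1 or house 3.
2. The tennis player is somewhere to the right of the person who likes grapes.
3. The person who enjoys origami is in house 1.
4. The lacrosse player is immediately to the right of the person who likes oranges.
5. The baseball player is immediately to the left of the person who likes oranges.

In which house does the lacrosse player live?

Clue 3: the person who enjoys origami is in house 1.
Clue 5: the baseball player is in house 1.
The person who likes oranges is in house 2 (clue 5).
House 2 hobby: only reading fits.
That leaves chess as the hobby for house 3.
That leaves grapes as the favorite fruit for house 1.
The only favorite fruit still possible for house 3 is lemons.
Clue 4 places the lacrosse player in house 3.
House 2 sport: only tennis fits.
So: house 1 = origami/baseball/grapes, house 2 = reading/tennis/oranges, house 3 = chess/lacrosse/lemons.

3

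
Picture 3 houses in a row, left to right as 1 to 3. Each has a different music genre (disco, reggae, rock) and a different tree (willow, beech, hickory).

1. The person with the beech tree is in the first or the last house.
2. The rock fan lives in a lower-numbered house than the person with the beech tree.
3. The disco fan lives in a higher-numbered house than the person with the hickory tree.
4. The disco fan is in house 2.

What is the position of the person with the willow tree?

From clue 2, the person with the beech tree must be in house 3.
From clue 4, the disco fan must be in house 2.
House 1 music genre: only rock fits.
House 3's music genre must be reggae (nothing else left).
By clue 3, the person with the hickory tree is in house 1.
House 2's tree must be willow (nothing else left).
So: house 1 = rock/hickory, house 2 = disco/willow, house 3 = reggae/beech.

2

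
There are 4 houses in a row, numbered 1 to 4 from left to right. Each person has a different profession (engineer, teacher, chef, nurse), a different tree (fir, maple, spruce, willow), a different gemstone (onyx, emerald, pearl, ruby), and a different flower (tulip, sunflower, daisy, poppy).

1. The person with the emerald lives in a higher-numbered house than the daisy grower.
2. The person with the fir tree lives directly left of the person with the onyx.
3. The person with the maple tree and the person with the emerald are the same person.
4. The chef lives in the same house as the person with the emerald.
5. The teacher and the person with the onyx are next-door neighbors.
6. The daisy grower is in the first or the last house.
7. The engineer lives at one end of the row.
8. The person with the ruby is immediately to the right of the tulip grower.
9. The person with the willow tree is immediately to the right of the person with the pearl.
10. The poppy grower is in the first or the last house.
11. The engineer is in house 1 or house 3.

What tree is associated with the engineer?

fir

Clue 6: the daisy grower is in house 1.
The engineer is in house 1 (clue 11).
House 1 gemstone: only pearl fits.
So house 4 gets poppy for flower.
The person with the willow tree is in house 2 (clue 9).
The teacher is in house 3 (clue 5).
House 2's profession must be nurse (nothing else left).
House 4's profession must be chef (nothing else left).
House 2's gemstone must be onyx (nothing else left).
Clue 2: the person with the fir tree is in house 1.
Clue 4: the person with the emerald is in house 4.
So house 3 gets ruby for gemstone.
Clue 3 places the person with the maple tree in house 4.
The tulip grower is in house 2 (clue 8).
House 3 tree: only spruce fits.
House 3 flower: only sunflower fits.
So: house 1 = engineer/fir/pearl/daisy, house 2 = nurse/willow/onyx/tulip, house 3 = teacher/spruce/ruby/sunflower, house 4 = chef/maple/emerald/poppy.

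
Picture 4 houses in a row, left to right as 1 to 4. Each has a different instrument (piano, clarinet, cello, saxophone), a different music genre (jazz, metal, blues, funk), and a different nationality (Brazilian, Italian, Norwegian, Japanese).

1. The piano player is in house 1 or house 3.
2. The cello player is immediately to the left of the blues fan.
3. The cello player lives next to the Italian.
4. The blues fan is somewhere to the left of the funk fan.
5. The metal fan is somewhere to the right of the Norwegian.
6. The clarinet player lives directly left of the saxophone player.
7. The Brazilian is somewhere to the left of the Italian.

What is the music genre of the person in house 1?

That leaves saxophone as the instrument for house 4.
The only music genre still possible for house 1 is jazz.
From clue 6, the clarinet player must be in house 3.
House 2's instrument must be cello (nothing else left).
The only nationality still possible for house 4 is Japanese.
The blues fan is in house 3 (clue 2).
Clue 3 places the Italian in house 3.
Clue 4: the funk fan is in house 4.
House 1's instrument must be piano (nothing else left).
That leaves metal as the music genre for house 2.
From clue 5, the Norwegian must be in house 1.
The only nationality still possible for house 2 is Brazilian.
So: house 1 = piano/jazz/Norwegian, house 2 = cello/metal/Brazilian, house 3 = clarinet/blues/Italian, house 4 = saxophone/funk/Japanese.

jazz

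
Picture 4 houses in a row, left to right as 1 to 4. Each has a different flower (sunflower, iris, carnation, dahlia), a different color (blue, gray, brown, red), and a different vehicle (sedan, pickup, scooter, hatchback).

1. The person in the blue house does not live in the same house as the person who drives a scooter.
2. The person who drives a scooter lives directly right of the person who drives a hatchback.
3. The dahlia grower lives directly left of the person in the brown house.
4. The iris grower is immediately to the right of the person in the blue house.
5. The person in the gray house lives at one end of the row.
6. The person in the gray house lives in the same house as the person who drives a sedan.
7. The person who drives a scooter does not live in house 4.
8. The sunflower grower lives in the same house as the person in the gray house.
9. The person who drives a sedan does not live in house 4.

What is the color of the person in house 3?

brown

From clue 9, the person who drives a sedan must be in house 1.
So house 4 gets pickup for vehicle.
Clue 2 places the person who drives a scooter in house 3.
The person who drives a hatchback is in house 2 (clue 2).
Clue 6 places the person in the gray house in house 1.
The sunflower grower is in house 1 (clue 8).
Clue 1 places the person in the blue house in house 2.
From clue 4, the iris grower must be in house 3.
That leaves dahlia as the flower for house 2.
House 4's flower must be carnation (nothing else left).
From clue 3, the person in the brown house must be in house 3.
That leaves red as the color for house 4.
So: house 1 = sunflower/gray/sedan, house 2 = dahlia/blue/hatchback, house 3 = iris/brown/scooter, house 4 = carnation/red/pickup.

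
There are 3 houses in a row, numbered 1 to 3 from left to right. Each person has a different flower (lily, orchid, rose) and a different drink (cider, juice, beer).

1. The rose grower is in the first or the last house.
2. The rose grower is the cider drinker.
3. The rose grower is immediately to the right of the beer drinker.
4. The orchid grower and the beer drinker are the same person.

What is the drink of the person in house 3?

The rose grower is in house 3 (clue 3).
From clue 3, the beer drinker must be in house 2.
Clue 4: the orchid grower is in house 2.
The only flower still possible for house 1 is lily.
By clue 2, the cider drinker is in house 3.
House 1's drink must be juice (nothing else left).
So: house 1 = lily/juice, house 2 = orchid/beer, house 3 = rose/cider.

cider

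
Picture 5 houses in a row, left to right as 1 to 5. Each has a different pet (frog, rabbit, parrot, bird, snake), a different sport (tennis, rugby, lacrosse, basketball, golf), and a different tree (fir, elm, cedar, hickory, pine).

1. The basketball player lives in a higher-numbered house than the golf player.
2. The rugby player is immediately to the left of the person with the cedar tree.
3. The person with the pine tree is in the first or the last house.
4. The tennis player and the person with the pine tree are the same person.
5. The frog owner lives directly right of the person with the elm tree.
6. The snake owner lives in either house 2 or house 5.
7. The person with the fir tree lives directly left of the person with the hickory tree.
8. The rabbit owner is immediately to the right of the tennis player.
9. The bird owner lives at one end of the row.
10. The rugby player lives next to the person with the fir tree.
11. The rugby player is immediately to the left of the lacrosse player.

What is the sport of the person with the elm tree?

golf

From clue 8, the rabbit owner must be in house 2.
Clue 8 places the tennis player in house 1.
That leaves snake as the pet for house 5.
The person with the pine tree is in house 1 (clue 4).
So house 1 gets bird for pet.
The frog owner is narrowed to house 3 or 4; consider each.
Placing it in house 4 leads to a contradiction, so it's in house 3.
By clue 5, the person with the elm tree is in house 2.
The only pet still possible for house 4 is parrot.
The person with the fir tree is narrowed to house 3 or 4; consider each.
Placing it in house 4 leads to a contradiction, so it's in house 3.
Clue 7: the person with the hickory tree is in house 4.
That leaves cedar as the tree for house 5.
By clue 2, the rugby player is in house 4.
The lacrosse player is in house 5 (clue 11).
House 2's sport must be golf (nothing else left).
So house 3 gets basketball for sport.
So: house 1 = bird/tennis/pine, house 2 = rabbit/golf/elm, house 3 = frog/basketball/fir, house 4 = parrot/rugby/hickory, house 5 = snake/lacrosse/cedar.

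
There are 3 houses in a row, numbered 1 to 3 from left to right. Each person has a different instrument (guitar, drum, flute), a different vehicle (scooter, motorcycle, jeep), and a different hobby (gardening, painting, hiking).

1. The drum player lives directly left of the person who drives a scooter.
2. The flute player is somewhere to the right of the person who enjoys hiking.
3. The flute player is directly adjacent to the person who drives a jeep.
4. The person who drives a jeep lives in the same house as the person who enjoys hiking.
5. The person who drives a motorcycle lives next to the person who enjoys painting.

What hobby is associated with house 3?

The drum player is narrowed to house 1 or 2; consider each.
Placing it in house 2 leads to a contradiction, so it's in house 1.
Clue 1: the person who drives a scooter is in house 2.
The only vehicle still possible for house 1 is jeep.
The only vehicle still possible for house 3 is motorcycle.
From clue 3, the flute player must be in house 2.
Clue 4 places the person who enjoys hiking in house 1.
The person who enjoys painting is in house 2 (clue 5).
The only instrument still possible for house 3 is guitar.
So house 3 gets gardening for hobby.
So: house 1 = drum/jeep/hiking, house 2 = flute/scooter/painting, house 3 = guitar/motorcycle/gardening.

gardening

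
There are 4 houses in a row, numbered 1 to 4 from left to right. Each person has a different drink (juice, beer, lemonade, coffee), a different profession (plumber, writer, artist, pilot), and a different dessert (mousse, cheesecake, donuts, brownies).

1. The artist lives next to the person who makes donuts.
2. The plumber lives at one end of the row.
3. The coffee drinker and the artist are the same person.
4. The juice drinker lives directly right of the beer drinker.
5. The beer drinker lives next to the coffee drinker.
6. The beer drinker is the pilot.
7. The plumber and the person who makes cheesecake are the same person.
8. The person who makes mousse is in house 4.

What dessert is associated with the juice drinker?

mousse

From clue 8, the person who makes mousse must be in house 4.
So house 1 gets cheesecake for dessert.
The plumber is in house 1 (clue 7).
The only drink still possible for house 1 is lemonade.
The beer drinker is narrowed to house 2 or 3; consider each.
Placing it in house 2 leads to a contradiction, so it's in house 3.
The juice drinker is in house 4 (clue 4).
The pilot is in house 3 (clue 6).
So house 2 gets coffee for drink.
From clue 1, the person who makes donuts must be in house 3.
The artist is in house 2 (clue 3).
House 4's profession must be writer (nothing else left).
House 2's dessert must be brownies (nothing else left).
So: house 1 = lemonade/plumber/cheesecake, house 2 = coffee/artist/brownies, house 3 = beer/pilot/donuts, house 4 = juice/writer/mousse.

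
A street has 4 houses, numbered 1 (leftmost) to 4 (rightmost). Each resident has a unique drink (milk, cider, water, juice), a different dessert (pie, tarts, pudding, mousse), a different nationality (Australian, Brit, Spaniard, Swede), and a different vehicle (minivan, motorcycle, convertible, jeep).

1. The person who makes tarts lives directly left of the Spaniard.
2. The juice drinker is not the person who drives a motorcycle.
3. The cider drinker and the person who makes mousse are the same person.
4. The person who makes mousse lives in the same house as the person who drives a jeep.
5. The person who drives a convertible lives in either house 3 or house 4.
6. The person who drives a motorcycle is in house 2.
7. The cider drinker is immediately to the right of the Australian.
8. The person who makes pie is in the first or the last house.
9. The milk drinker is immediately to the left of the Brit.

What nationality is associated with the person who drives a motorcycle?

From clue 6, the person who drives a motorcycle must be in house 2.
House 1 vehicle: only minivan fits.
So house 1 gets Swede for nationality.
The cider drinker is narrowed to house 3 or 4; consider each.
Placing it in house 3 leads to a contradiction, so it's in house 4.
The person who makes mousse is in house 4 (clue 3).
Clue 4 places the person who drives a jeep in house 4.
Clue 7: the Australian is in house 3.
House 3 vehicle: only convertible fits.
That leaves water as the drink for house 2.
That leaves pie as the dessert for house 1.
The only dessert still possible for house 2 is pudding.
So house 3 gets tarts for dessert.
The Spaniard is in house 4 (clue 1).
So house 2 gets Brit for nationality.
Clue 9 places the milk drinker in house 1.
House 3 drink: only juice fits.
So: house 1 = milk/pie/Swede/minivan, house 2 = water/pudding/Brit/motorcycle, house 3 = juice/tarts/Australian/convertible, house 4 = cider/mousse/Spaniard/jeep.

Brit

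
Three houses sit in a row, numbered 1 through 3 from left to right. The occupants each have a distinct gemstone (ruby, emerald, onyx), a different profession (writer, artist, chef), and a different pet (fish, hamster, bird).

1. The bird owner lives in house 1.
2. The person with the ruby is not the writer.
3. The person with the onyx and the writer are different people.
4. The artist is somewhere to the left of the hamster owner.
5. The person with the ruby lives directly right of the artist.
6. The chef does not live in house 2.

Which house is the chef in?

By clue 1, the bird owner is in house 1.
The person with the ruby is narrowed to house 2 or 3; consider each.
Placing it in house 2 leads to a contradiction, so it's in house 3.
By clue 5, the artist is in house 2.
That leaves chef as the profession for house 3.
By clue 3, the person with the onyx is in house 2.
Clue 4: the hamster owner is in house 3.
House 1's gemstone must be emerald (nothing else left).
House 1's profession must be writer (nothing else left).
That leaves fish as the pet for house 2.
So: house 1 = emerald/writer/bird, house 2 = onyx/artist/fish, house 3 = ruby/chef/hamster.

3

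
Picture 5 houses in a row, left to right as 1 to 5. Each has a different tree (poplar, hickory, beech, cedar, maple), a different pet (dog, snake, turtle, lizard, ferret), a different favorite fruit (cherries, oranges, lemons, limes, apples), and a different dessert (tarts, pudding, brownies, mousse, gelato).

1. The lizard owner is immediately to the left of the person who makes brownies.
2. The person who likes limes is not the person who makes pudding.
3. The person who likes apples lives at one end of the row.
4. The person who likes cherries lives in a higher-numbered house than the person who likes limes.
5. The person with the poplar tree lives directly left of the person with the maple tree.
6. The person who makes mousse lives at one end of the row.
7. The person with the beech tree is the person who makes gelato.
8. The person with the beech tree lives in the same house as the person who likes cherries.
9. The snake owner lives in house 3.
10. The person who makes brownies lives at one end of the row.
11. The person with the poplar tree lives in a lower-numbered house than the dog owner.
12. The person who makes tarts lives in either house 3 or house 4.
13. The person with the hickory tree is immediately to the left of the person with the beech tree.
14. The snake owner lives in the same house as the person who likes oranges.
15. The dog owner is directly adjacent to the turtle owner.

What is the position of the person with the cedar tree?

5

From clue 9, the snake owner must be in house 3.
Clue 10: the person who makes brownies is in house 5.
The person who likes oranges is in house 3 (clue 14).
That leaves mousse as the dessert for house 1.
The lizard owner is in house 4 (clue 1).
Clue 15 places the dog owner in house 2.
From clue 15, the turtle owner must be in house 1.
That leaves ferret as the pet for house 5.
By clue 11, the person with the poplar tree is in house 1.
House 3 tree: only hickory fits.
The person with the maple tree is in house 2 (clue 5).
The person with the beech tree is in house 4 (clue 13).
That leaves cedar as the tree for house 5.
From clue 7, the person who makes gelato must be in house 4.
From clue 8, the person who likes cherries must be in house 4.
So house 2 gets pudding for dessert.
So house 3 gets tarts for dessert.
Clue 2: the person who likes limes is in house 1.
That leaves lemons as the favorite fruit for house 2.
The only favorite fruit still possible for house 5 is apples.
So: house 1 = poplar/turtle/limes/mousse, house 2 = maple/dog/lemons/pudding, house 3 = hickory/snake/oranges/tarts, house 4 = beech/lizard/cherries/gelato, house 5 = cedar/ferret/apples/brownies.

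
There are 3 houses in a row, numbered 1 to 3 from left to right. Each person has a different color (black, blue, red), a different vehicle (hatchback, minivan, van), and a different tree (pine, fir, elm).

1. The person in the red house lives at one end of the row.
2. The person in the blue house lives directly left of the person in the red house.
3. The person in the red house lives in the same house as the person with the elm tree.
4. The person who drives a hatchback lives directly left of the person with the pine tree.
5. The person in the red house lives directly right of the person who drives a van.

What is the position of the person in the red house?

3

Clue 2 places the person in the blue house in house 2.
Clue 2 places the person in the red house in house 3.
By clue 3, the person with the elm tree is in house 3.
Clue 5: the person who drives a van is in house 2.
House 1 color: only black fits.
House 3's vehicle must be minivan (nothing else left).
So house 1 gets fir for tree.
The only tree still possible for house 2 is pine.
That leaves hatchback as the vehicle for house 1.
So: house 1 = black/hatchback/fir, house 2 = blue/van/pine, house 3 = red/minivan/elm.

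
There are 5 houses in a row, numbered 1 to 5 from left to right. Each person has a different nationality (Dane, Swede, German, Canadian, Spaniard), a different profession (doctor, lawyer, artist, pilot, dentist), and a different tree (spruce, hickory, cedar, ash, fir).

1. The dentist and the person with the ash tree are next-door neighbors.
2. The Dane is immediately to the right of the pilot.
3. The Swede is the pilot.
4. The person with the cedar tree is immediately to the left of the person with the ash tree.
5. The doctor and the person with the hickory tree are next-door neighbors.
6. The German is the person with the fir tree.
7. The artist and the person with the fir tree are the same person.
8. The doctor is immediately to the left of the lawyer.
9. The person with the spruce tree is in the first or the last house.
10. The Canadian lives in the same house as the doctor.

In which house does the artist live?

5

The person with the spruce tree is narrowed to house 1 or 5; consider each.
Placing it in house 5 leads to a contradiction, so it's in house 1.
The person with the ash tree is narrowed to house 3 or 4 or 5; consider each.
Placing it in house 4 and house 5 leads to a contradiction, so it's in house 3.
Clue 4: the person with the cedar tree is in house 2.
House 1 profession: only pilot fits.
The only profession still possible for house 2 is dentist.
House 3's profession must be doctor (nothing else left).
By clue 2, the Dane is in house 2.
By clue 3, the Swede is in house 1.
By clue 5, the person with the hickory tree is in house 4.
Clue 8 places the lawyer in house 4.
From clue 10, the Canadian must be in house 3.
House 5's profession must be artist (nothing else left).
So house 5 gets fir for tree.
From clue 6, the German must be in house 5.
That leaves Spaniard as the nationality for house 4.
So: house 1 = Swede/pilot/spruce, house 2 = Dane/dentist/cedar, house 3 = Canadian/doctor/ash, house 4 = Spaniard/lawyer/hickory, house 5 = German/artist/fir.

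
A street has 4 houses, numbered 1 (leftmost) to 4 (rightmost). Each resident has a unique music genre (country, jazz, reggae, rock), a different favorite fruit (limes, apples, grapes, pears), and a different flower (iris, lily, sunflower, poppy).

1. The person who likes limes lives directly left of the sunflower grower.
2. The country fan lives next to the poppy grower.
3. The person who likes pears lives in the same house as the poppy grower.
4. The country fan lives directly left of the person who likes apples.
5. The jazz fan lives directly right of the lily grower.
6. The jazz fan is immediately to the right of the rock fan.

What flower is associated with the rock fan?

The country fan is narrowed to house 1 or 2 or 3; consider each.
Placing it in house 1 and house 2 leads to a contradiction, so it's in house 3.
Clue 4: the person who likes apples is in house 4.
The only favorite fruit still possible for house 2 is pears.
The poppy grower is in house 2 (clue 3).
Clue 6 places the jazz fan in house 2.
Clue 6 places the rock fan in house 1.
House 4's music genre must be reggae (nothing else left).
Clue 1: the person who likes limes is in house 3.
Clue 5: the lily grower is in house 1.
That leaves grapes as the favorite fruit for house 1.
House 3's flower must be iris (nothing else left).
House 4 flower: only sunflower fits.
So: house 1 = rock/grapes/lily, house 2 = jazz/pears/poppy, house 3 = country/limes/iris, house 4 = reggae/apples/sunflower.

lily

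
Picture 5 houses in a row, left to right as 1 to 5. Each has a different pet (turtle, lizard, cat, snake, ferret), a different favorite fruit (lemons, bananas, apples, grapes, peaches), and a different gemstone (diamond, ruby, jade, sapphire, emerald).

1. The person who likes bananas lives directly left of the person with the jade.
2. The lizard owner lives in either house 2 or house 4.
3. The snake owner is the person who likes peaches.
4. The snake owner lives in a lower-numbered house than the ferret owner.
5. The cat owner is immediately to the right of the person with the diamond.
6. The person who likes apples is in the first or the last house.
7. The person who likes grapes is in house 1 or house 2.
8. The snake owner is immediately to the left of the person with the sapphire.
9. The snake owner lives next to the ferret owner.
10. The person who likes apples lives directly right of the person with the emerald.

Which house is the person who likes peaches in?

By clue 10, the person who likes apples is in house 5.
Clue 10 places the person with the emerald in house 4.
House 3 favorite fruit: only lemons fits.
The lizard owner is narrowed to house 2 or 4; consider each.
Placing it in house 4 leads to a contradiction, so it's in house 2.
Clue 9: the snake owner is in house 4.
House 1's pet must be turtle (nothing else left).
House 5's pet must be ferret (nothing else left).
House 1 gemstone: only ruby fits.
Clue 3: the person who likes peaches is in house 4.
Clue 5: the person with the diamond is in house 2.
By clue 8, the person with the sapphire is in house 5.
So house 3 gets cat for pet.
So house 3 gets jade for gemstone.
By clue 1, the person who likes bananas is in house 2.
That leaves grapes as the favorite fruit for house 1.
So: house 1 = turtle/grapes/ruby, house 2 = lizard/bananas/diamond, house 3 = cat/lemons/jade, house 4 = snake/peaches/emerald, house 5 = ferret/apples/sapphire.

4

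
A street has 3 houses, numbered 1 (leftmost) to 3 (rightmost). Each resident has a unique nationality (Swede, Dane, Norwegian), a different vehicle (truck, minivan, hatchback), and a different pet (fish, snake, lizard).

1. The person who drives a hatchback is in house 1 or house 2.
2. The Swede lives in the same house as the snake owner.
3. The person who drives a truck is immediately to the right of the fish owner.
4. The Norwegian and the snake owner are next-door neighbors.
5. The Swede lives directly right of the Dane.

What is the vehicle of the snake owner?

truck

The Dane is narrowed to house 1 or 2; consider each.
Placing it in house 2 leads to a contradiction, so it's in house 1.
By clue 5, the Swede is in house 2.
House 3's nationality must be Norwegian (nothing else left).
From clue 2, the snake owner must be in house 2.
House 3 pet: only lizard fits.
From clue 3, the person who drives a truck must be in house 2.
That leaves hatchback as the vehicle for house 1.
That leaves minivan as the vehicle for house 3.
House 1 pet: only fish fits.
So: house 1 = Dane/hatchback/fish, house 2 = Swede/truck/snake, house 3 = Norwegian/minivan/lizard.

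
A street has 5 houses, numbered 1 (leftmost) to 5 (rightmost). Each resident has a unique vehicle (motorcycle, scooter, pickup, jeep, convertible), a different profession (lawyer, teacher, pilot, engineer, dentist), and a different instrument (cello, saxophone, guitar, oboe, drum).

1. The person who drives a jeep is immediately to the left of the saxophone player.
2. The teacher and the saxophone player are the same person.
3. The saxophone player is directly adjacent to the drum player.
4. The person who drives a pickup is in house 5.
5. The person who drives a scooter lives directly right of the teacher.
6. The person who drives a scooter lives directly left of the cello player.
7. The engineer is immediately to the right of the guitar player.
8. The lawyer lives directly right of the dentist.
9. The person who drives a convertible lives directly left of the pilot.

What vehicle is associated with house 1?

By clue 4, the person who drives a pickup is in house 5.
So house 1 gets dentist for profession.
By clue 8, the lawyer is in house 2.
So house 3 gets teacher for profession.
Clue 2: the saxophone player is in house 3.
The person who drives a scooter is in house 4 (clue 5).
Clue 6: the cello player is in house 5.
So house 3 gets convertible for vehicle.
So house 1 gets oboe for instrument.
That leaves drum as the instrument for house 2.
House 4's instrument must be guitar (nothing else left).
The person who drives a jeep is in house 2 (clue 1).
Clue 7: the engineer is in house 5.
Clue 9: the pilot is in house 4.
So house 1 gets motorcycle for vehicle.
So: house 1 = motorcycle/dentist/oboe, house 2 = jeep/lawyer/drum, house 3 = convertible/teacher/saxophone, house 4 = scooter/pilot/guitar, house 5 = pickup/engineer/cello.

motorcycle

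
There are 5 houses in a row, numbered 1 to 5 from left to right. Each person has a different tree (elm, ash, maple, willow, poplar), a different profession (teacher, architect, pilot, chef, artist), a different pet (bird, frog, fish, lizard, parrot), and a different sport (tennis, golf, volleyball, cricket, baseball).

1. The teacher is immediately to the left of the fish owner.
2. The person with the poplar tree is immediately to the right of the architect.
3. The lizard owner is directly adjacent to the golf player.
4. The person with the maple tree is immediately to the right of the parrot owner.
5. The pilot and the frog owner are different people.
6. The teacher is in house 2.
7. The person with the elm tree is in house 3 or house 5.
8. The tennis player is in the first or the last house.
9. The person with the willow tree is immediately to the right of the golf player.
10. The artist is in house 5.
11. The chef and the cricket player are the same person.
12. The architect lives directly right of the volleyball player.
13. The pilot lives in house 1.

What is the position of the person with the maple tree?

5

The teacher is in house 2 (clue 6).
By clue 10, the artist is in house 5.
By clue 13, the pilot is in house 1.
That leaves ash as the tree for house 1.
The fish owner is in house 3 (clue 1).
The person with the elm tree is narrowed to house 3 or 5; consider each.
Placing it in house 5 leads to a contradiction, so it's in house 3.
The person with the maple tree is narrowed to house 2 or 5; consider each.
Placing it in house 2 leads to a contradiction, so it's in house 5.
By clue 4, the parrot owner is in house 4.
The only tree still possible for house 2 is willow.
That leaves poplar as the tree for house 4.
House 1's pet must be bird (nothing else left).
Clue 2 places the architect in house 3.
Clue 9 places the golf player in house 1.
The volleyball player is in house 2 (clue 12).
That leaves chef as the profession for house 4.
Clue 3 places the lizard owner in house 2.
Clue 11: the cricket player is in house 4.
House 5 pet: only frog fits.
That leaves baseball as the sport for house 3.
House 5's sport must be tennis (nothing else left).
So: house 1 = ash/pilot/bird/golf, house 2 = willow/teacher/lizard/volleyball, house 3 = elm/architect/fish/baseball, house 4 = poplar/chef/parrot/cricket, house 5 = maple/artist/frog/tennis.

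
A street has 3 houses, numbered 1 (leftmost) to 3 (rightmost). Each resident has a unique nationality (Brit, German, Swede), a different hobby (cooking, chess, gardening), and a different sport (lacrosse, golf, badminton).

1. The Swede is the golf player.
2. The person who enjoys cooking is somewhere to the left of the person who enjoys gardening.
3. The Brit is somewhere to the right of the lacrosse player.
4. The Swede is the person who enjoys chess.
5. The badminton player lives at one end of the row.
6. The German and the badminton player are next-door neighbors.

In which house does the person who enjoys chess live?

1

The German is in house 2 (clue 6).
House 1 nationality: only Swede fits.
That leaves Brit as the nationality for house 3.
Clue 1: the golf player is in house 1.
Clue 4 places the person who enjoys chess in house 1.
So house 3 gets gardening for hobby.
So house 2 gets lacrosse for sport.
So house 3 gets badminton for sport.
House 2's hobby must be cooking (nothing else left).
So: house 1 = Swede/chess/golf, house 2 = German/cooking/lacrosse, house 3 = Brit/gardening/badminton.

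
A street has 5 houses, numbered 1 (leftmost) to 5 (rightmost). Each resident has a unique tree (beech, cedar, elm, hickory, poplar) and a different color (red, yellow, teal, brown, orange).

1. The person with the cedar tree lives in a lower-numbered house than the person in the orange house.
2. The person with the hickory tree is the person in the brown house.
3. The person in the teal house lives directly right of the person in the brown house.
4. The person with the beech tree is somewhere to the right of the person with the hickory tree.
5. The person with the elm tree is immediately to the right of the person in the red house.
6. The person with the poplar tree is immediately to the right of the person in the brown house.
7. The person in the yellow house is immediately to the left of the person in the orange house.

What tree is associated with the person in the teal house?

poplar

The person with the beech tree is narrowed to house 2 or 3 or 4 or 5; consider each.
Placing it in house 2 and house 3 and house 4 leads to a contradiction, so it's in house 5.
That leaves orange as the color for house 5.
The person in the yellow house is in house 4 (clue 7).
The person with the hickory tree is narrowed to house 1 or 2; consider each.
Placing it in house 2 leads to a contradiction, so it's in house 1.
Clue 2: the person in the brown house is in house 1.
Clue 3: the person in the teal house is in house 2.
From clue 6, the person with the poplar tree must be in house 2.
That leaves red as the color for house 3.
Clue 5: the person with the elm tree is in house 4.
House 3's tree must be cedar (nothing else left).
So: house 1 = hickory/brown, house 2 = poplar/teal, house 3 = cedar/red, house 4 = elm/yellow, house 5 = beech/orange.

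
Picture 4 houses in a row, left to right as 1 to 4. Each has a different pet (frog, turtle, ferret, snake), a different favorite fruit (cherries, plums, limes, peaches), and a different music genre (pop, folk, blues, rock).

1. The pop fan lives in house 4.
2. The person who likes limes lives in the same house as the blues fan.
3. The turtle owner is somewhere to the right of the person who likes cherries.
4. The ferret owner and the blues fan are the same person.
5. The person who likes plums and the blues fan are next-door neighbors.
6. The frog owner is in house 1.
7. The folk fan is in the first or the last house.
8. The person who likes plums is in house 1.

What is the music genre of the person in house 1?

By clue 1, the pop fan is in house 4.
The frog owner is in house 1 (clue 6).
By clue 8, the person who likes plums is in house 1.
The only music genre still possible for house 1 is folk.
The blues fan is in house 2 (clue 5).
The only favorite fruit still possible for house 4 is peaches.
House 3's music genre must be rock (nothing else left).
Clue 2: the person who likes limes is in house 2.
The ferret owner is in house 2 (clue 4).
So house 3 gets cherries for favorite fruit.
Clue 3 places the turtle owner in house 4.
That leaves snake as the pet for house 3.
So: house 1 = frog/plums/folk, house 2 = ferret/limes/blues, house 3 = snake/cherries/rock, house 4 = turtle/peaches/pop.

folk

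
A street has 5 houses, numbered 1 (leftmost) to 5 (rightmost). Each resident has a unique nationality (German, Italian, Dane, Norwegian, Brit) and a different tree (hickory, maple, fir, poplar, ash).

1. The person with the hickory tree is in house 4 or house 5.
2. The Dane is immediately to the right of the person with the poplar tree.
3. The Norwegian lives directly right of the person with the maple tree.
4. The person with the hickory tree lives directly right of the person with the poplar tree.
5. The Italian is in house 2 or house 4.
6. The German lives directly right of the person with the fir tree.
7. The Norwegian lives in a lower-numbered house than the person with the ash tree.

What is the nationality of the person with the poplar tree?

Italian

House 1's nationality must be Brit (nothing else left).
The Dane is narrowed to house 4 or 5; consider each.
Placing it in house 4 leads to a contradiction, so it's in house 5.
Clue 2 places the person with the poplar tree in house 4.
By clue 4, the person with the hickory tree is in house 5.
That leaves ash as the tree for house 3.
By clue 7, the Norwegian is in house 2.
So house 3 gets German for nationality.
So house 4 gets Italian for nationality.
Clue 3 places the person with the maple tree in house 1.
From clue 6, the person with the fir tree must be in house 2.
So: house 1 = Brit/maple, house 2 = Norwegian/fir, house 3 = German/ash, house 4 = Italian/poplar, house 5 = Dane/hickory.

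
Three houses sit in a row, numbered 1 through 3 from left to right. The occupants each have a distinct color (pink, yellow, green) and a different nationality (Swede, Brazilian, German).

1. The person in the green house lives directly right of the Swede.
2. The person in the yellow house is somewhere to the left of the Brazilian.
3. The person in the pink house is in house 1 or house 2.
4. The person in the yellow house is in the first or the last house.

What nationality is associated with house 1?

Clue 4 places the person in the yellow house in house 1.
House 3 color: only green fits.
Clue 1: the Swede is in house 2.
So house 2 gets pink for color.
So house 1 gets German for nationality.
The only nationality still possible for house 3 is Brazilian.
So: house 1 = yellow/German, house 2 = pink/Swede, house 3 = green/Brazilian.

German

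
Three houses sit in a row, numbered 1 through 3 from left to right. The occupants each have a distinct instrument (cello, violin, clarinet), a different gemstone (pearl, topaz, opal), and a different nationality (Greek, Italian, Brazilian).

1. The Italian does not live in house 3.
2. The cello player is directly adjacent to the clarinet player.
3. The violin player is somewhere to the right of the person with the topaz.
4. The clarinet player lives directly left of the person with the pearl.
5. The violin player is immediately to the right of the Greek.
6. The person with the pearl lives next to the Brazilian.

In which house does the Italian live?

That leaves Brazilian as the nationality for house 3.
Clue 6: the person with the pearl is in house 2.
House 1 gemstone: only topaz fits.
House 3 gemstone: only opal fits.
By clue 4, the clarinet player is in house 1.
By clue 2, the cello player is in house 2.
The only instrument still possible for house 3 is violin.
Clue 5: the Greek is in house 2.
House 1's nationality must be Italian (nothing else left).
So: house 1 = clarinet/topaz/Italian, house 2 = cello/pearl/Greek, house 3 = violin/opal/Brazilian.

1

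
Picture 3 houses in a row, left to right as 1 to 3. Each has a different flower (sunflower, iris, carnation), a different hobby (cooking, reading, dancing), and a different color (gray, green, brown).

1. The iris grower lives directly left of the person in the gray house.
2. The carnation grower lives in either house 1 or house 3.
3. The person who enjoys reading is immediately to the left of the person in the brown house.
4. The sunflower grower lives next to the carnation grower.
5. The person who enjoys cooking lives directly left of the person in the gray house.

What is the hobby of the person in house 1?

cooking

Clue 4: the sunflower grower is in house 2.
House 1's flower must be iris (nothing else left).
House 3 flower: only carnation fits.
So house 3 gets dancing for hobby.
The only color still possible for house 1 is green.
Clue 1 places the person in the gray house in house 2.
The person who enjoys cooking is in house 1 (clue 5).
That leaves reading as the hobby for house 2.
The only color still possible for house 3 is brown.
So: house 1 = iris/cooking/green, house 2 = sunflower/reading/gray, house 3 = carnation/dancing/brown.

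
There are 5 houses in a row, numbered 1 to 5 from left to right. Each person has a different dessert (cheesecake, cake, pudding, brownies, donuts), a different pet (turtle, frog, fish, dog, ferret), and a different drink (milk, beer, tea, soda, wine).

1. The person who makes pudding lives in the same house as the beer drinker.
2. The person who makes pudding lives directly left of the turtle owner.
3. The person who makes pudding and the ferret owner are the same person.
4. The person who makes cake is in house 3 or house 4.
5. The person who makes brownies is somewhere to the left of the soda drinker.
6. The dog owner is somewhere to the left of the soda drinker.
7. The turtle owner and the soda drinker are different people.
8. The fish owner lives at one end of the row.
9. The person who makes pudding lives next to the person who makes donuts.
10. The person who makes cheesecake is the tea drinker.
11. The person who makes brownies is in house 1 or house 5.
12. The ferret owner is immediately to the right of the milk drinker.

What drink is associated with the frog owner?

soda

Clue 11: the person who makes brownies is in house 1.
The person who makes cake is narrowed to house 3 or 4; consider each.
Placing it in house 3 leads to a contradiction, so it's in house 4.
The only dessert still possible for house 5 is cheesecake.
The tea drinker is in house 5 (clue 10).
The person who makes donuts is narrowed to house 2 or 3; consider each.
Placing it in house 2 leads to a contradiction, so it's in house 3.
Clue 9 places the person who makes pudding in house 2.
Clue 1 places the beer drinker in house 2.
Clue 2: the turtle owner is in house 3.
Clue 3: the ferret owner is in house 2.
Clue 12: the milk drinker is in house 1.
The only pet still possible for house 4 is frog.
The only pet still possible for house 5 is fish.
The only drink still possible for house 3 is wine.
That leaves soda as the drink for house 4.
House 1's pet must be dog (nothing else left).
So: house 1 = brownies/dog/milk, house 2 = pudding/ferret/beer, house 3 = donuts/turtle/wine, house 4 = cake/frog/soda, house 5 = cheesecake/fish/tea.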